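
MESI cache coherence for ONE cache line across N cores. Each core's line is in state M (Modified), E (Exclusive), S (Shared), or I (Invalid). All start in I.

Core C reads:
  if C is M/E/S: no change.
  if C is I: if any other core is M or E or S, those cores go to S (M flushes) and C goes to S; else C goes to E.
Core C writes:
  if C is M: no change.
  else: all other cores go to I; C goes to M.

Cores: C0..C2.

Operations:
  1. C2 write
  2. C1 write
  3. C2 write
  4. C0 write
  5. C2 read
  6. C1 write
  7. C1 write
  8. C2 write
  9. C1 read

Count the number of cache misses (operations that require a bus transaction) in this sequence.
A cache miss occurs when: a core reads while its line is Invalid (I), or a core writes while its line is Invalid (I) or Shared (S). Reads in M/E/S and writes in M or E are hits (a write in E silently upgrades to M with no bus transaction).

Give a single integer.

Op 1: C2 write [C2 write: invalidate none -> C2=M] -> [I,I,M] [MISS #1: write from I]
Op 2: C1 write [C1 write: invalidate ['C2=M'] -> C1=M] -> [I,M,I] [MISS #2: write from I]
Op 3: C2 write [C2 write: invalidate ['C1=M'] -> C2=M] -> [I,I,M] [MISS #3: write from I]
Op 4: C0 write [C0 write: invalidate ['C2=M'] -> C0=M] -> [M,I,I] [MISS #4: write from I]
Op 5: C2 read [C2 read from I: others=['C0=M'] -> C2=S, others downsized to S] -> [S,I,S] [MISS #5: read from I]
Op 6: C1 write [C1 write: invalidate ['C0=S', 'C2=S'] -> C1=M] -> [I,M,I] [MISS #6: write from I]
Op 7: C1 write [C1 write: already M (modified), no change] -> [I,M,I] [hit: write from M]
Op 8: C2 write [C2 write: invalidate ['C1=M'] -> C2=M] -> [I,I,M] [MISS #7: write from I]
Op 9: C1 read [C1 read from I: others=['C2=M'] -> C1=S, others downsized to S] -> [I,S,S] [MISS #8: read from I]

Answer: 8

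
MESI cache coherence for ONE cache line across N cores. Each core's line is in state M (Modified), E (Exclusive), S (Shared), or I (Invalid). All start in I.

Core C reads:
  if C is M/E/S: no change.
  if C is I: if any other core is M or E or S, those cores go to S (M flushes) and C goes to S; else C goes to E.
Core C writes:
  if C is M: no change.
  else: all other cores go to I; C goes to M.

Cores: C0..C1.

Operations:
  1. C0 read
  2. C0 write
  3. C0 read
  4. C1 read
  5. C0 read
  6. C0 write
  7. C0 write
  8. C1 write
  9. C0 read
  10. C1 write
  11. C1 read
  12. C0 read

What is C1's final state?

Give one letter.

Answer: S

Derivation:
Op 1: C0 read [C0 read from I: no other sharers -> C0=E (exclusive)] -> [E,I]
Op 2: C0 write [C0 write: invalidate none -> C0=M] -> [M,I]
Op 3: C0 read [C0 read: already in M, no change] -> [M,I]
Op 4: C1 read [C1 read from I: others=['C0=M'] -> C1=S, others downsized to S] -> [S,S]
Op 5: C0 read [C0 read: already in S, no change] -> [S,S]
Op 6: C0 write [C0 write: invalidate ['C1=S'] -> C0=M] -> [M,I]
Op 7: C0 write [C0 write: already M (modified), no change] -> [M,I]
Op 8: C1 write [C1 write: invalidate ['C0=M'] -> C1=M] -> [I,M]
Op 9: C0 read [C0 read from I: others=['C1=M'] -> C0=S, others downsized to S] -> [S,S]
Op 10: C1 write [C1 write: invalidate ['C0=S'] -> C1=M] -> [I,M]
Op 11: C1 read [C1 read: already in M, no change] -> [I,M]
Op 12: C0 read [C0 read from I: others=['C1=M'] -> C0=S, others downsized to S] -> [S,S]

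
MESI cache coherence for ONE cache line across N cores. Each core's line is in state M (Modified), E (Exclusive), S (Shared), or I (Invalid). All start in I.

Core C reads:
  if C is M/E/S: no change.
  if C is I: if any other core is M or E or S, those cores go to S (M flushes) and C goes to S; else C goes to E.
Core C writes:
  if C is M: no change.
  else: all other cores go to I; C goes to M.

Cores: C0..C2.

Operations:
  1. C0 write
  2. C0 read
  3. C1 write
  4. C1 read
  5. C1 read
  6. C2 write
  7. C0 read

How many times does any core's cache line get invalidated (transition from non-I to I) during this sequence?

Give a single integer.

Answer: 2

Derivation:
Op 1: C0 write [C0 write: invalidate none -> C0=M] -> [M,I,I] (invalidations this op: 0; running total: 0)
Op 2: C0 read [C0 read: already in M, no change] -> [M,I,I] (invalidations this op: 0; running total: 0)
Op 3: C1 write [C1 write: invalidate ['C0=M'] -> C1=M] -> [I,M,I] (invalidations this op: 1; running total: 1)
Op 4: C1 read [C1 read: already in M, no change] -> [I,M,I] (invalidations this op: 0; running total: 1)
Op 5: C1 read [C1 read: already in M, no change] -> [I,M,I] (invalidations this op: 0; running total: 1)
Op 6: C2 write [C2 write: invalidate ['C1=M'] -> C2=M] -> [I,I,M] (invalidations this op: 1; running total: 2)
Op 7: C0 read [C0 read from I: others=['C2=M'] -> C0=S, others downsized to S] -> [S,I,S] (invalidations this op: 0; running total: 2)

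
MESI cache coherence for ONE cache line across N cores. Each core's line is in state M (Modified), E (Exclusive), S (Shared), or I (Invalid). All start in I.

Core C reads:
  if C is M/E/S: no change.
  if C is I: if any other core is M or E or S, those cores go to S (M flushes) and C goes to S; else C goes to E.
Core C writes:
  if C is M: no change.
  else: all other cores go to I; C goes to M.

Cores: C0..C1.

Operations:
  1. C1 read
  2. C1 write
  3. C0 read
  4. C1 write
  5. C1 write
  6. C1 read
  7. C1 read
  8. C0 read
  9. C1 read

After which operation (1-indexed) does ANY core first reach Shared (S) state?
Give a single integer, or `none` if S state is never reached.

Answer: 3

Derivation:
Op 1: C1 read [C1 read from I: no other sharers -> C1=E (exclusive)] -> [I,E]
Op 2: C1 write [C1 write: invalidate none -> C1=M] -> [I,M]
Op 3: C0 read [C0 read from I: others=['C1=M'] -> C0=S, others downsized to S] -> [S,S]
  -> First S state at op 3; remaining ops need not be traced.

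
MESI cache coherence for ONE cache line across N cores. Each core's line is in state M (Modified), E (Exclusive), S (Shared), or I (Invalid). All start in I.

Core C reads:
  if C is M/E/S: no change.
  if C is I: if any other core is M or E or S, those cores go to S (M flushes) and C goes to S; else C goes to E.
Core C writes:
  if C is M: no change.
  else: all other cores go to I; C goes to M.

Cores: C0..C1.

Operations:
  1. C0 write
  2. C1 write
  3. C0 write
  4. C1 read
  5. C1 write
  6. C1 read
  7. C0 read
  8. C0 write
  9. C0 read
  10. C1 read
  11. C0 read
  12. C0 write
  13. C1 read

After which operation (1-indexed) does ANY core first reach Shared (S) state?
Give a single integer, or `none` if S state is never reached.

Op 1: C0 write [C0 write: invalidate none -> C0=M] -> [M,I]
Op 2: C1 write [C1 write: invalidate ['C0=M'] -> C1=M] -> [I,M]
Op 3: C0 write [C0 write: invalidate ['C1=M'] -> C0=M] -> [M,I]
Op 4: C1 read [C1 read from I: others=['C0=M'] -> C1=S, others downsized to S] -> [S,S]
  -> First S state at op 4; remaining ops need not be traced.

Answer: 4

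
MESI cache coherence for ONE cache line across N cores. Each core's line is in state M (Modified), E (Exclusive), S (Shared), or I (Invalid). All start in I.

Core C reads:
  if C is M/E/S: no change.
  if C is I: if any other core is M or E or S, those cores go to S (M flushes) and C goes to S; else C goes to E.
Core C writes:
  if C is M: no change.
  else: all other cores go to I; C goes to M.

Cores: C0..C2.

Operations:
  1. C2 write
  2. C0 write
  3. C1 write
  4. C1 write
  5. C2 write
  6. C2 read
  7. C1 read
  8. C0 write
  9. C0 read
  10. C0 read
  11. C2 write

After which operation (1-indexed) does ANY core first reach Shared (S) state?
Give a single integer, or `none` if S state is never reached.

Op 1: C2 write [C2 write: invalidate none -> C2=M] -> [I,I,M]
Op 2: C0 write [C0 write: invalidate ['C2=M'] -> C0=M] -> [M,I,I]
Op 3: C1 write [C1 write: invalidate ['C0=M'] -> C1=M] -> [I,M,I]
Op 4: C1 write [C1 write: already M (modified), no change] -> [I,M,I]
Op 5: C2 write [C2 write: invalidate ['C1=M'] -> C2=M] -> [I,I,M]
Op 6: C2 read [C2 read: already in M, no change] -> [I,I,M]
Op 7: C1 read [C1 read from I: others=['C2=M'] -> C1=S, others downsized to S] -> [I,S,S]
  -> First S state at op 7; remaining ops need not be traced.

Answer: 7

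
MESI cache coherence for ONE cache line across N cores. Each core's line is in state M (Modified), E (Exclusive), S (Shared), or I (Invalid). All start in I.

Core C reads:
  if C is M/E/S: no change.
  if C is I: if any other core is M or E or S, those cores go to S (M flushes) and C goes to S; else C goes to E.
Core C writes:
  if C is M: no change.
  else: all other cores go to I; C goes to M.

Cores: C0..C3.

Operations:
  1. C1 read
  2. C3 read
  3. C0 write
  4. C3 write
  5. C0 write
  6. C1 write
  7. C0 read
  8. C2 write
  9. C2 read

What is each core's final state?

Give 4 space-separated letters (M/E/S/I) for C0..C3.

Op 1: C1 read [C1 read from I: no other sharers -> C1=E (exclusive)] -> [I,E,I,I]
Op 2: C3 read [C3 read from I: others=['C1=E'] -> C3=S, others downsized to S] -> [I,S,I,S]
Op 3: C0 write [C0 write: invalidate ['C1=S', 'C3=S'] -> C0=M] -> [M,I,I,I]
Op 4: C3 write [C3 write: invalidate ['C0=M'] -> C3=M] -> [I,I,I,M]
Op 5: C0 write [C0 write: invalidate ['C3=M'] -> C0=M] -> [M,I,I,I]
Op 6: C1 write [C1 write: invalidate ['C0=M'] -> C1=M] -> [I,M,I,I]
Op 7: C0 read [C0 read from I: others=['C1=M'] -> C0=S, others downsized to S] -> [S,S,I,I]
Op 8: C2 write [C2 write: invalidate ['C0=S', 'C1=S'] -> C2=M] -> [I,I,M,I]
Op 9: C2 read [C2 read: already in M, no change] -> [I,I,M,I]

Answer: I I M I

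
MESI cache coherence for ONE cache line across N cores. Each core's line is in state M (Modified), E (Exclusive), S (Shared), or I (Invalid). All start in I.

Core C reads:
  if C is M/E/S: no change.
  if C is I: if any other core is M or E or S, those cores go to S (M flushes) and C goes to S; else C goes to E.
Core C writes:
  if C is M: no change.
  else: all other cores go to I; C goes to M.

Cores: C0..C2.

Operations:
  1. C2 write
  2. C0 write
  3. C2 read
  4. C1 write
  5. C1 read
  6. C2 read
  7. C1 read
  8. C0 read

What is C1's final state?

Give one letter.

Answer: S

Derivation:
Op 1: C2 write [C2 write: invalidate none -> C2=M] -> [I,I,M]
Op 2: C0 write [C0 write: invalidate ['C2=M'] -> C0=M] -> [M,I,I]
Op 3: C2 read [C2 read from I: others=['C0=M'] -> C2=S, others downsized to S] -> [S,I,S]
Op 4: C1 write [C1 write: invalidate ['C0=S', 'C2=S'] -> C1=M] -> [I,M,I]
Op 5: C1 read [C1 read: already in M, no change] -> [I,M,I]
Op 6: C2 read [C2 read from I: others=['C1=M'] -> C2=S, others downsized to S] -> [I,S,S]
Op 7: C1 read [C1 read: already in S, no change] -> [I,S,S]
Op 8: C0 read [C0 read from I: others=['C1=S', 'C2=S'] -> C0=S, others downsized to S] -> [S,S,S]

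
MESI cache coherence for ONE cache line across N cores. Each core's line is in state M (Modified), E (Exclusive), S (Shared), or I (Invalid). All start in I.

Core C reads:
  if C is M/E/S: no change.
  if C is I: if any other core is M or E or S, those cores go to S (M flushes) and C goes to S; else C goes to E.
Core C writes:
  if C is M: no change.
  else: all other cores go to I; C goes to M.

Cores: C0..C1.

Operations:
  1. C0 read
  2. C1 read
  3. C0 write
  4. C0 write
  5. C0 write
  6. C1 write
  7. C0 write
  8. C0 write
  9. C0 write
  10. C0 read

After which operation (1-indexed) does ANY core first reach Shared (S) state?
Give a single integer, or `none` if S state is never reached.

Op 1: C0 read [C0 read from I: no other sharers -> C0=E (exclusive)] -> [E,I]
Op 2: C1 read [C1 read from I: others=['C0=E'] -> C1=S, others downsized to S] -> [S,S]
  -> First S state at op 2; remaining ops need not be traced.

Answer: 2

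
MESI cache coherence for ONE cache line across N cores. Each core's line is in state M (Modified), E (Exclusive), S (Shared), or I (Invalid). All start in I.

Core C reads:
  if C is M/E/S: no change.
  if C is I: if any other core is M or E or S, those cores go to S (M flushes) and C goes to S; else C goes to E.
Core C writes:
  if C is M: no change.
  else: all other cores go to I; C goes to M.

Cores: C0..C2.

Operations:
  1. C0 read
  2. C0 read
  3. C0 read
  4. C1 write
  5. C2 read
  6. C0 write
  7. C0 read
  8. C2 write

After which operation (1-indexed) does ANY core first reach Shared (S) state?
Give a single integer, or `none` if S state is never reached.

Answer: 5

Derivation:
Op 1: C0 read [C0 read from I: no other sharers -> C0=E (exclusive)] -> [E,I,I]
Op 2: C0 read [C0 read: already in E, no change] -> [E,I,I]
Op 3: C0 read [C0 read: already in E, no change] -> [E,I,I]
Op 4: C1 write [C1 write: invalidate ['C0=E'] -> C1=M] -> [I,M,I]
Op 5: C2 read [C2 read from I: others=['C1=M'] -> C2=S, others downsized to S] -> [I,S,S]
  -> First S state at op 5; remaining ops need not be traced.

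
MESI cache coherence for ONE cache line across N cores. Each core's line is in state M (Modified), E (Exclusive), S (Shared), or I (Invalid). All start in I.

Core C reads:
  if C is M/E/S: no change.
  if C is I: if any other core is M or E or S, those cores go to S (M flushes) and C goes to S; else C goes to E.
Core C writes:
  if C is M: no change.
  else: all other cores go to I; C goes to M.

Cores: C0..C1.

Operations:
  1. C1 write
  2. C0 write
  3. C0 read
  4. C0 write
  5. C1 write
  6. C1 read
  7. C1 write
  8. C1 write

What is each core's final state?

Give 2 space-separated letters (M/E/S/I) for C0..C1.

Answer: I M

Derivation:
Op 1: C1 write [C1 write: invalidate none -> C1=M] -> [I,M]
Op 2: C0 write [C0 write: invalidate ['C1=M'] -> C0=M] -> [M,I]
Op 3: C0 read [C0 read: already in M, no change] -> [M,I]
Op 4: C0 write [C0 write: already M (modified), no change] -> [M,I]
Op 5: C1 write [C1 write: invalidate ['C0=M'] -> C1=M] -> [I,M]
Op 6: C1 read [C1 read: already in M, no change] -> [I,M]
Op 7: C1 write [C1 write: already M (modified), no change] -> [I,M]
Op 8: C1 write [C1 write: already M (modified), no change] -> [I,M]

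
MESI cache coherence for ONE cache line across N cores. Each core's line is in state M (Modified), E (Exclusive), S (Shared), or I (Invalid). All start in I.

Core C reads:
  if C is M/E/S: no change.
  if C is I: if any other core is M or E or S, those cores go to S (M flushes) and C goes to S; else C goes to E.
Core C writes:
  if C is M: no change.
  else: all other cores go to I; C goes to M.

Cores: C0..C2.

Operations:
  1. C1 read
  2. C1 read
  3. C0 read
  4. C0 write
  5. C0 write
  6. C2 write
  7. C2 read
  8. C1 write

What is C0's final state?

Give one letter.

Answer: I

Derivation:
Op 1: C1 read [C1 read from I: no other sharers -> C1=E (exclusive)] -> [I,E,I]
Op 2: C1 read [C1 read: already in E, no change] -> [I,E,I]
Op 3: C0 read [C0 read from I: others=['C1=E'] -> C0=S, others downsized to S] -> [S,S,I]
Op 4: C0 write [C0 write: invalidate ['C1=S'] -> C0=M] -> [M,I,I]
Op 5: C0 write [C0 write: already M (modified), no change] -> [M,I,I]
Op 6: C2 write [C2 write: invalidate ['C0=M'] -> C2=M] -> [I,I,M]
Op 7: C2 read [C2 read: already in M, no change] -> [I,I,M]
Op 8: C1 write [C1 write: invalidate ['C2=M'] -> C1=M] -> [I,M,I]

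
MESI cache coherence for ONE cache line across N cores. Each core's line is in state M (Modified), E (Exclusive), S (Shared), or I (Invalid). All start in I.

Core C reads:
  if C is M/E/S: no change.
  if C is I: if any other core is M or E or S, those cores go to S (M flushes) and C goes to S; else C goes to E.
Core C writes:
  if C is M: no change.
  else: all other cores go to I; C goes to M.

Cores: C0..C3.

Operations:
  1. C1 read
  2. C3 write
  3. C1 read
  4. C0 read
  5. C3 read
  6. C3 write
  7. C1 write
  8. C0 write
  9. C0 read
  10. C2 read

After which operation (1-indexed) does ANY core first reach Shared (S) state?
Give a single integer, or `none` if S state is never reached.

Op 1: C1 read [C1 read from I: no other sharers -> C1=E (exclusive)] -> [I,E,I,I]
Op 2: C3 write [C3 write: invalidate ['C1=E'] -> C3=M] -> [I,I,I,M]
Op 3: C1 read [C1 read from I: others=['C3=M'] -> C1=S, others downsized to S] -> [I,S,I,S]
  -> First S state at op 3; remaining ops need not be traced.

Answer: 3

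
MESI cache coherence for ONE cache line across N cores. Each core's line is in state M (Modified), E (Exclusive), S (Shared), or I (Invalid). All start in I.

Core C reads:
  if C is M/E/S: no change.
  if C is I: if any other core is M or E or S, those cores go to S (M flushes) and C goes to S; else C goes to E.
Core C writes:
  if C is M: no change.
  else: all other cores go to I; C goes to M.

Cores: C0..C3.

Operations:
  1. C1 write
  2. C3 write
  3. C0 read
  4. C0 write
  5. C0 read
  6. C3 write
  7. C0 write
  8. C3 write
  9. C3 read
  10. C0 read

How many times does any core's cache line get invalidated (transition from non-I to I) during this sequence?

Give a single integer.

Op 1: C1 write [C1 write: invalidate none -> C1=M] -> [I,M,I,I] (invalidations this op: 0; running total: 0)
Op 2: C3 write [C3 write: invalidate ['C1=M'] -> C3=M] -> [I,I,I,M] (invalidations this op: 1; running total: 1)
Op 3: C0 read [C0 read from I: others=['C3=M'] -> C0=S, others downsized to S] -> [S,I,I,S] (invalidations this op: 0; running total: 1)
Op 4: C0 write [C0 write: invalidate ['C3=S'] -> C0=M] -> [M,I,I,I] (invalidations this op: 1; running total: 2)
Op 5: C0 read [C0 read: already in M, no change] -> [M,I,I,I] (invalidations this op: 0; running total: 2)
Op 6: C3 write [C3 write: invalidate ['C0=M'] -> C3=M] -> [I,I,I,M] (invalidations this op: 1; running total: 3)
Op 7: C0 write [C0 write: invalidate ['C3=M'] -> C0=M] -> [M,I,I,I] (invalidations this op: 1; running total: 4)
Op 8: C3 write [C3 write: invalidate ['C0=M'] -> C3=M] -> [I,I,I,M] (invalidations this op: 1; running total: 5)
Op 9: C3 read [C3 read: already in M, no change] -> [I,I,I,M] (invalidations this op: 0; running total: 5)
Op 10: C0 read [C0 read from I: others=['C3=M'] -> C0=S, others downsized to S] -> [S,I,I,S] (invalidations this op: 0; running total: 5)

Answer: 5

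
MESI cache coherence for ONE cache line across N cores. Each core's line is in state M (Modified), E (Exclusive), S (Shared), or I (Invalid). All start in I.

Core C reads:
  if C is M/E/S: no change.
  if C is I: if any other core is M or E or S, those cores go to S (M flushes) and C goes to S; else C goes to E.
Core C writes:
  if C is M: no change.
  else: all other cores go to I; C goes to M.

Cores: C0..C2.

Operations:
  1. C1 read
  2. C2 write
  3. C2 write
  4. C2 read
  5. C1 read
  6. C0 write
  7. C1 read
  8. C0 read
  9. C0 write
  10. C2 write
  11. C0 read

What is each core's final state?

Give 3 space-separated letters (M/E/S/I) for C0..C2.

Answer: S I S

Derivation:
Op 1: C1 read [C1 read from I: no other sharers -> C1=E (exclusive)] -> [I,E,I]
Op 2: C2 write [C2 write: invalidate ['C1=E'] -> C2=M] -> [I,I,M]
Op 3: C2 write [C2 write: already M (modified), no change] -> [I,I,M]
Op 4: C2 read [C2 read: already in M, no change] -> [I,I,M]
Op 5: C1 read [C1 read from I: others=['C2=M'] -> C1=S, others downsized to S] -> [I,S,S]
Op 6: C0 write [C0 write: invalidate ['C1=S', 'C2=S'] -> C0=M] -> [M,I,I]
Op 7: C1 read [C1 read from I: others=['C0=M'] -> C1=S, others downsized to S] -> [S,S,I]
Op 8: C0 read [C0 read: already in S, no change] -> [S,S,I]
Op 9: C0 write [C0 write: invalidate ['C1=S'] -> C0=M] -> [M,I,I]
Op 10: C2 write [C2 write: invalidate ['C0=M'] -> C2=M] -> [I,I,M]
Op 11: C0 read [C0 read from I: others=['C2=M'] -> C0=S, others downsized to S] -> [S,I,S]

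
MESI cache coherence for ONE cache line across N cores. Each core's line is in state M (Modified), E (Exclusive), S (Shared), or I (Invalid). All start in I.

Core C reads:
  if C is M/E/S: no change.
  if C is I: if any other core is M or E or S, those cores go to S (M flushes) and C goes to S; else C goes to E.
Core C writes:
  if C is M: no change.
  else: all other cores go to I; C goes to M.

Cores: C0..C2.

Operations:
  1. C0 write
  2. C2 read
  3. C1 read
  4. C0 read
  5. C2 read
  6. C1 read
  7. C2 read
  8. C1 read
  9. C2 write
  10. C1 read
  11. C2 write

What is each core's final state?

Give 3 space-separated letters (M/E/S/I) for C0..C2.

Answer: I I M

Derivation:
Op 1: C0 write [C0 write: invalidate none -> C0=M] -> [M,I,I]
Op 2: C2 read [C2 read from I: others=['C0=M'] -> C2=S, others downsized to S] -> [S,I,S]
Op 3: C1 read [C1 read from I: others=['C0=S', 'C2=S'] -> C1=S, others downsized to S] -> [S,S,S]
Op 4: C0 read [C0 read: already in S, no change] -> [S,S,S]
Op 5: C2 read [C2 read: already in S, no change] -> [S,S,S]
Op 6: C1 read [C1 read: already in S, no change] -> [S,S,S]
Op 7: C2 read [C2 read: already in S, no change] -> [S,S,S]
Op 8: C1 read [C1 read: already in S, no change] -> [S,S,S]
Op 9: C2 write [C2 write: invalidate ['C0=S', 'C1=S'] -> C2=M] -> [I,I,M]
Op 10: C1 read [C1 read from I: others=['C2=M'] -> C1=S, others downsized to S] -> [I,S,S]
Op 11: C2 write [C2 write: invalidate ['C1=S'] -> C2=M] -> [I,I,M]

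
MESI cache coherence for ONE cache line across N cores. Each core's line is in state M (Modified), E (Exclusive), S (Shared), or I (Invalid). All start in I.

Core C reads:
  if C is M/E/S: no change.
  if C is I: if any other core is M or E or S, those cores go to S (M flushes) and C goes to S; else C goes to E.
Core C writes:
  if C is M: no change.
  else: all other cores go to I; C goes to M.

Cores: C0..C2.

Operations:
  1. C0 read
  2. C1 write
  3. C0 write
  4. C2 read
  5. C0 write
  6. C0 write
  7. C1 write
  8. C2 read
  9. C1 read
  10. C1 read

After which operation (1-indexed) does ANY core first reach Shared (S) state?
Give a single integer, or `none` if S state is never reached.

Answer: 4

Derivation:
Op 1: C0 read [C0 read from I: no other sharers -> C0=E (exclusive)] -> [E,I,I]
Op 2: C1 write [C1 write: invalidate ['C0=E'] -> C1=M] -> [I,M,I]
Op 3: C0 write [C0 write: invalidate ['C1=M'] -> C0=M] -> [M,I,I]
Op 4: C2 read [C2 read from I: others=['C0=M'] -> C2=S, others downsized to S] -> [S,I,S]
  -> First S state at op 4; remaining ops need not be traced.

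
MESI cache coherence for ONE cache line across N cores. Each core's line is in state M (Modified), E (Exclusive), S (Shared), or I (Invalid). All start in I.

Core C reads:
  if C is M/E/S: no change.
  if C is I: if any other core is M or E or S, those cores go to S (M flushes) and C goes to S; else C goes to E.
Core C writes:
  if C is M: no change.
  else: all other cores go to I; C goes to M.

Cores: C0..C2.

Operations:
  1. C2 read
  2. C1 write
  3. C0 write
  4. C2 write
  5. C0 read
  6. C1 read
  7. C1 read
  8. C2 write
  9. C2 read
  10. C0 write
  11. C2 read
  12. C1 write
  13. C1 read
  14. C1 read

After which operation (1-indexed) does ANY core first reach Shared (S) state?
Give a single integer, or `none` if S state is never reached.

Op 1: C2 read [C2 read from I: no other sharers -> C2=E (exclusive)] -> [I,I,E]
Op 2: C1 write [C1 write: invalidate ['C2=E'] -> C1=M] -> [I,M,I]
Op 3: C0 write [C0 write: invalidate ['C1=M'] -> C0=M] -> [M,I,I]
Op 4: C2 write [C2 write: invalidate ['C0=M'] -> C2=M] -> [I,I,M]
Op 5: C0 read [C0 read from I: others=['C2=M'] -> C0=S, others downsized to S] -> [S,I,S]
  -> First S state at op 5; remaining ops need not be traced.

Answer: 5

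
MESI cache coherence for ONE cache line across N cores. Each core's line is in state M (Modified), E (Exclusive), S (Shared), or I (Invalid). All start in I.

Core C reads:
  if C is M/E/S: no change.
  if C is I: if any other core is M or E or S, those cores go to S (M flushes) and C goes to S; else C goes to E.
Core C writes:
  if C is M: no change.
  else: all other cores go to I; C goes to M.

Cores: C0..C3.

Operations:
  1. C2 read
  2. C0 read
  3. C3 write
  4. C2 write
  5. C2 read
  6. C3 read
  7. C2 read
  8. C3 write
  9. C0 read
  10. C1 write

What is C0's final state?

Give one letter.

Op 1: C2 read [C2 read from I: no other sharers -> C2=E (exclusive)] -> [I,I,E,I]
Op 2: C0 read [C0 read from I: others=['C2=E'] -> C0=S, others downsized to S] -> [S,I,S,I]
Op 3: C3 write [C3 write: invalidate ['C0=S', 'C2=S'] -> C3=M] -> [I,I,I,M]
Op 4: C2 write [C2 write: invalidate ['C3=M'] -> C2=M] -> [I,I,M,I]
Op 5: C2 read [C2 read: already in M, no change] -> [I,I,M,I]
Op 6: C3 read [C3 read from I: others=['C2=M'] -> C3=S, others downsized to S] -> [I,I,S,S]
Op 7: C2 read [C2 read: already in S, no change] -> [I,I,S,S]
Op 8: C3 write [C3 write: invalidate ['C2=S'] -> C3=M] -> [I,I,I,M]
Op 9: C0 read [C0 read from I: others=['C3=M'] -> C0=S, others downsized to S] -> [S,I,I,S]
Op 10: C1 write [C1 write: invalidate ['C0=S', 'C3=S'] -> C1=M] -> [I,M,I,I]

Answer: I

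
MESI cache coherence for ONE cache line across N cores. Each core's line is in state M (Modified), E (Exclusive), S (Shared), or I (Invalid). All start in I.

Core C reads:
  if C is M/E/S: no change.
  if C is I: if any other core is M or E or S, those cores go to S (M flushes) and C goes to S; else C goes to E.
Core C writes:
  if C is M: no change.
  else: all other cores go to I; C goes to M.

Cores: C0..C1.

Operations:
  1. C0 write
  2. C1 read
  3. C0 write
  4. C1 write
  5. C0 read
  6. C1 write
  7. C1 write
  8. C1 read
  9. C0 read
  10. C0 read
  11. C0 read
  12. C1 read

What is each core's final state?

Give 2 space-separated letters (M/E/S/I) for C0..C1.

Answer: S S

Derivation:
Op 1: C0 write [C0 write: invalidate none -> C0=M] -> [M,I]
Op 2: C1 read [C1 read from I: others=['C0=M'] -> C1=S, others downsized to S] -> [S,S]
Op 3: C0 write [C0 write: invalidate ['C1=S'] -> C0=M] -> [M,I]
Op 4: C1 write [C1 write: invalidate ['C0=M'] -> C1=M] -> [I,M]
Op 5: C0 read [C0 read from I: others=['C1=M'] -> C0=S, others downsized to S] -> [S,S]
Op 6: C1 write [C1 write: invalidate ['C0=S'] -> C1=M] -> [I,M]
Op 7: C1 write [C1 write: already M (modified), no change] -> [I,M]
Op 8: C1 read [C1 read: already in M, no change] -> [I,M]
Op 9: C0 read [C0 read from I: others=['C1=M'] -> C0=S, others downsized to S] -> [S,S]
Op 10: C0 read [C0 read: already in S, no change] -> [S,S]
Op 11: C0 read [C0 read: already in S, no change] -> [S,S]
Op 12: C1 read [C1 read: already in S, no change] -> [S,S]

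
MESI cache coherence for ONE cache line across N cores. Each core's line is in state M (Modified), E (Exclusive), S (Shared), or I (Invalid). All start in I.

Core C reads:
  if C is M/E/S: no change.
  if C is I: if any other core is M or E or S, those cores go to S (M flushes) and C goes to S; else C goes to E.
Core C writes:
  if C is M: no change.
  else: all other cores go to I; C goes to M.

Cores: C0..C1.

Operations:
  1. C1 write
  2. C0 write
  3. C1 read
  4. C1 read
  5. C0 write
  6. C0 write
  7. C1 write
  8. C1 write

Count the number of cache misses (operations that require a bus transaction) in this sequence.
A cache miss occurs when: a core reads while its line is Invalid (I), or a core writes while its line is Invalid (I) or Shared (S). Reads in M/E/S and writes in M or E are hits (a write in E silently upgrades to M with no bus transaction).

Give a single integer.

Op 1: C1 write [C1 write: invalidate none -> C1=M] -> [I,M] [MISS #1: write from I]
Op 2: C0 write [C0 write: invalidate ['C1=M'] -> C0=M] -> [M,I] [MISS #2: write from I]
Op 3: C1 read [C1 read from I: others=['C0=M'] -> C1=S, others downsized to S] -> [S,S] [MISS #3: read from I]
Op 4: C1 read [C1 read: already in S, no change] -> [S,S] [hit: read from S]
Op 5: C0 write [C0 write: invalidate ['C1=S'] -> C0=M] -> [M,I] [MISS #4: write from S]
Op 6: C0 write [C0 write: already M (modified), no change] -> [M,I] [hit: write from M]
Op 7: C1 write [C1 write: invalidate ['C0=M'] -> C1=M] -> [I,M] [MISS #5: write from I]
Op 8: C1 write [C1 write: already M (modified), no change] -> [I,M] [hit: write from M]

Answer: 5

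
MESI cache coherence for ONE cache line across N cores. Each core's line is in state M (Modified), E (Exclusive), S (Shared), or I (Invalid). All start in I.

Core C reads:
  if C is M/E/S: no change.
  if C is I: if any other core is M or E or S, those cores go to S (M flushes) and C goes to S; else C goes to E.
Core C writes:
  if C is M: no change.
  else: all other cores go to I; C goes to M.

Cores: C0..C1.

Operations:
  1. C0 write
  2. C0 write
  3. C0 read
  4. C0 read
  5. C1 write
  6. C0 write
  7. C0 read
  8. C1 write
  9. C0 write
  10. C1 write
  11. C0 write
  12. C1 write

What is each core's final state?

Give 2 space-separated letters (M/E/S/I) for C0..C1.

Op 1: C0 write [C0 write: invalidate none -> C0=M] -> [M,I]
Op 2: C0 write [C0 write: already M (modified), no change] -> [M,I]
Op 3: C0 read [C0 read: already in M, no change] -> [M,I]
Op 4: C0 read [C0 read: already in M, no change] -> [M,I]
Op 5: C1 write [C1 write: invalidate ['C0=M'] -> C1=M] -> [I,M]
Op 6: C0 write [C0 write: invalidate ['C1=M'] -> C0=M] -> [M,I]
Op 7: C0 read [C0 read: already in M, no change] -> [M,I]
Op 8: C1 write [C1 write: invalidate ['C0=M'] -> C1=M] -> [I,M]
Op 9: C0 write [C0 write: invalidate ['C1=M'] -> C0=M] -> [M,I]
Op 10: C1 write [C1 write: invalidate ['C0=M'] -> C1=M] -> [I,M]
Op 11: C0 write [C0 write: invalidate ['C1=M'] -> C0=M] -> [M,I]
Op 12: C1 write [C1 write: invalidate ['C0=M'] -> C1=M] -> [I,M]

Answer: I M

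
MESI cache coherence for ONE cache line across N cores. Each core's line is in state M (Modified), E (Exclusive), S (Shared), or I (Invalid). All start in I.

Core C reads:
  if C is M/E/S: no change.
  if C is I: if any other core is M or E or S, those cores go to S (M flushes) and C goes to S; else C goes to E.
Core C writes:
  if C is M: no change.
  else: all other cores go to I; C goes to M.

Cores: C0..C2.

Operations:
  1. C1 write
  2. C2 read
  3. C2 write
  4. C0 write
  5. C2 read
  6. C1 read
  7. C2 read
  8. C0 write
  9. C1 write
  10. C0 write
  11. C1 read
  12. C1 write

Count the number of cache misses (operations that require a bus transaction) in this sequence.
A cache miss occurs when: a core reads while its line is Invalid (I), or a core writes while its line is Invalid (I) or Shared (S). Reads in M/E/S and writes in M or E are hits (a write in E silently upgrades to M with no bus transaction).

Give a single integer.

Op 1: C1 write [C1 write: invalidate none -> C1=M] -> [I,M,I] [MISS #1: write from I]
Op 2: C2 read [C2 read from I: others=['C1=M'] -> C2=S, others downsized to S] -> [I,S,S] [MISS #2: read from I]
Op 3: C2 write [C2 write: invalidate ['C1=S'] -> C2=M] -> [I,I,M] [MISS #3: write from S]
Op 4: C0 write [C0 write: invalidate ['C2=M'] -> C0=M] -> [M,I,I] [MISS #4: write from I]
Op 5: C2 read [C2 read from I: others=['C0=M'] -> C2=S, others downsized to S] -> [S,I,S] [MISS #5: read from I]
Op 6: C1 read [C1 read from I: others=['C0=S', 'C2=S'] -> C1=S, others downsized to S] -> [S,S,S] [MISS #6: read from I]
Op 7: C2 read [C2 read: already in S, no change] -> [S,S,S] [hit: read from S]
Op 8: C0 write [C0 write: invalidate ['C1=S', 'C2=S'] -> C0=M] -> [M,I,I] [MISS #7: write from S]
Op 9: C1 write [C1 write: invalidate ['C0=M'] -> C1=M] -> [I,M,I] [MISS #8: write from I]
Op 10: C0 write [C0 write: invalidate ['C1=M'] -> C0=M] -> [M,I,I] [MISS #9: write from I]
Op 11: C1 read [C1 read from I: others=['C0=M'] -> C1=S, others downsized to S] -> [S,S,I] [MISS #10: read from I]
Op 12: C1 write [C1 write: invalidate ['C0=S'] -> C1=M] -> [I,M,I] [MISS #11: write from S]

Answer: 11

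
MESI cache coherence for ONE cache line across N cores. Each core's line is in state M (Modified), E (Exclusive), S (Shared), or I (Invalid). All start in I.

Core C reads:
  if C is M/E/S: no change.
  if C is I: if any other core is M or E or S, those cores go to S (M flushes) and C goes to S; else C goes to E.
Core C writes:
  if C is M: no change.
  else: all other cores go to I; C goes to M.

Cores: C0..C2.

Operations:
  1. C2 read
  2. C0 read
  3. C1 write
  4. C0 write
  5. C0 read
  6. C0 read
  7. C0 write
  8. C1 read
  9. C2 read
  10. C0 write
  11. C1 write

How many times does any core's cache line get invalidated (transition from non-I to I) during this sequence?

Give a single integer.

Op 1: C2 read [C2 read from I: no other sharers -> C2=E (exclusive)] -> [I,I,E] (invalidations this op: 0; running total: 0)
Op 2: C0 read [C0 read from I: others=['C2=E'] -> C0=S, others downsized to S] -> [S,I,S] (invalidations this op: 0; running total: 0)
Op 3: C1 write [C1 write: invalidate ['C0=S', 'C2=S'] -> C1=M] -> [I,M,I] (invalidations this op: 2; running total: 2)
Op 4: C0 write [C0 write: invalidate ['C1=M'] -> C0=M] -> [M,I,I] (invalidations this op: 1; running total: 3)
Op 5: C0 read [C0 read: already in M, no change] -> [M,I,I] (invalidations this op: 0; running total: 3)
Op 6: C0 read [C0 read: already in M, no change] -> [M,I,I] (invalidations this op: 0; running total: 3)
Op 7: C0 write [C0 write: already M (modified), no change] -> [M,I,I] (invalidations this op: 0; running total: 3)
Op 8: C1 read [C1 read from I: others=['C0=M'] -> C1=S, others downsized to S] -> [S,S,I] (invalidations this op: 0; running total: 3)
Op 9: C2 read [C2 read from I: others=['C0=S', 'C1=S'] -> C2=S, others downsized to S] -> [S,S,S] (invalidations this op: 0; running total: 3)
Op 10: C0 write [C0 write: invalidate ['C1=S', 'C2=S'] -> C0=M] -> [M,I,I] (invalidations this op: 2; running total: 5)
Op 11: C1 write [C1 write: invalidate ['C0=M'] -> C1=M] -> [I,M,I] (invalidations this op: 1; running total: 6)

Answer: 6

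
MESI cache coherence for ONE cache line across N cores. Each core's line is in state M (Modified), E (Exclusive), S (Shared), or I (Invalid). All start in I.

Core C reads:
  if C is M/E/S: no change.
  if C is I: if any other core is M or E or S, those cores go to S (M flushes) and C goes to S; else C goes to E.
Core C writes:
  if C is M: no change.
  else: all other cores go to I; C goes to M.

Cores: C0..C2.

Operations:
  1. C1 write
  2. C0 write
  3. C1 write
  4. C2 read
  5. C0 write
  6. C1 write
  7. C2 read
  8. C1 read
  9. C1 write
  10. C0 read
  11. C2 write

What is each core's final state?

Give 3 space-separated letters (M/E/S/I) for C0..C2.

Op 1: C1 write [C1 write: invalidate none -> C1=M] -> [I,M,I]
Op 2: C0 write [C0 write: invalidate ['C1=M'] -> C0=M] -> [M,I,I]
Op 3: C1 write [C1 write: invalidate ['C0=M'] -> C1=M] -> [I,M,I]
Op 4: C2 read [C2 read from I: others=['C1=M'] -> C2=S, others downsized to S] -> [I,S,S]
Op 5: C0 write [C0 write: invalidate ['C1=S', 'C2=S'] -> C0=M] -> [M,I,I]
Op 6: C1 write [C1 write: invalidate ['C0=M'] -> C1=M] -> [I,M,I]
Op 7: C2 read [C2 read from I: others=['C1=M'] -> C2=S, others downsized to S] -> [I,S,S]
Op 8: C1 read [C1 read: already in S, no change] -> [I,S,S]
Op 9: C1 write [C1 write: invalidate ['C2=S'] -> C1=M] -> [I,M,I]
Op 10: C0 read [C0 read from I: others=['C1=M'] -> C0=S, others downsized to S] -> [S,S,I]
Op 11: C2 write [C2 write: invalidate ['C0=S', 'C1=S'] -> C2=M] -> [I,I,M]

Answer: I I M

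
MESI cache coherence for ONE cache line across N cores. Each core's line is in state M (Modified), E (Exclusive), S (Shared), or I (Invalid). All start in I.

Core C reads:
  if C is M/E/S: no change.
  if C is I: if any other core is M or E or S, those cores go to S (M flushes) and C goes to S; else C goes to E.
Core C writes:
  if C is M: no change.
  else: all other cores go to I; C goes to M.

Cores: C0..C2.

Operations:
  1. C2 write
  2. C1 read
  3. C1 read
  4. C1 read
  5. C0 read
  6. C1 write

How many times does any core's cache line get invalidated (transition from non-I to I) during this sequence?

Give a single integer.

Op 1: C2 write [C2 write: invalidate none -> C2=M] -> [I,I,M] (invalidations this op: 0; running total: 0)
Op 2: C1 read [C1 read from I: others=['C2=M'] -> C1=S, others downsized to S] -> [I,S,S] (invalidations this op: 0; running total: 0)
Op 3: C1 read [C1 read: already in S, no change] -> [I,S,S] (invalidations this op: 0; running total: 0)
Op 4: C1 read [C1 read: already in S, no change] -> [I,S,S] (invalidations this op: 0; running total: 0)
Op 5: C0 read [C0 read from I: others=['C1=S', 'C2=S'] -> C0=S, others downsized to S] -> [S,S,S] (invalidations this op: 0; running total: 0)
Op 6: C1 write [C1 write: invalidate ['C0=S', 'C2=S'] -> C1=M] -> [I,M,I] (invalidations this op: 2; running total: 2)

Answer: 2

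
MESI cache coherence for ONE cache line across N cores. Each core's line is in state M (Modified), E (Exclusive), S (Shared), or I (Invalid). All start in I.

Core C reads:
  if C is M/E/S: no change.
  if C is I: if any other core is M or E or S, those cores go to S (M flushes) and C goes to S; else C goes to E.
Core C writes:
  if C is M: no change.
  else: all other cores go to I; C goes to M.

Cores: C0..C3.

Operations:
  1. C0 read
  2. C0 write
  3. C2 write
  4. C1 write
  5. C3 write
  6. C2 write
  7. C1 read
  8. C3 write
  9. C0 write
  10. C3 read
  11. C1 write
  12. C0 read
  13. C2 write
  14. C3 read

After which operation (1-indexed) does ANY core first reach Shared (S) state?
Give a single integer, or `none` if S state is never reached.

Op 1: C0 read [C0 read from I: no other sharers -> C0=E (exclusive)] -> [E,I,I,I]
Op 2: C0 write [C0 write: invalidate none -> C0=M] -> [M,I,I,I]
Op 3: C2 write [C2 write: invalidate ['C0=M'] -> C2=M] -> [I,I,M,I]
Op 4: C1 write [C1 write: invalidate ['C2=M'] -> C1=M] -> [I,M,I,I]
Op 5: C3 write [C3 write: invalidate ['C1=M'] -> C3=M] -> [I,I,I,M]
Op 6: C2 write [C2 write: invalidate ['C3=M'] -> C2=M] -> [I,I,M,I]
Op 7: C1 read [C1 read from I: others=['C2=M'] -> C1=S, others downsized to S] -> [I,S,S,I]
  -> First S state at op 7; remaining ops need not be traced.

Answer: 7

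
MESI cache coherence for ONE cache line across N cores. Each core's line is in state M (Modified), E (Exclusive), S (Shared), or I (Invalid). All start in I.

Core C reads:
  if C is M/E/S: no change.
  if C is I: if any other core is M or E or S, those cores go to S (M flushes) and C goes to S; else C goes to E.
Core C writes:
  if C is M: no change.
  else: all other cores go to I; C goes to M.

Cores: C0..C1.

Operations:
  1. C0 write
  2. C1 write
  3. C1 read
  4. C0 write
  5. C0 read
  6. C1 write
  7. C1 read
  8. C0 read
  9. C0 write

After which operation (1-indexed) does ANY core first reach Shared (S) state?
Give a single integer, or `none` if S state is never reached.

Answer: 8

Derivation:
Op 1: C0 write [C0 write: invalidate none -> C0=M] -> [M,I]
Op 2: C1 write [C1 write: invalidate ['C0=M'] -> C1=M] -> [I,M]
Op 3: C1 read [C1 read: already in M, no change] -> [I,M]
Op 4: C0 write [C0 write: invalidate ['C1=M'] -> C0=M] -> [M,I]
Op 5: C0 read [C0 read: already in M, no change] -> [M,I]
Op 6: C1 write [C1 write: invalidate ['C0=M'] -> C1=M] -> [I,M]
Op 7: C1 read [C1 read: already in M, no change] -> [I,M]
Op 8: C0 read [C0 read from I: others=['C1=M'] -> C0=S, others downsized to S] -> [S,S]
  -> First S state at op 8; remaining ops need not be traced.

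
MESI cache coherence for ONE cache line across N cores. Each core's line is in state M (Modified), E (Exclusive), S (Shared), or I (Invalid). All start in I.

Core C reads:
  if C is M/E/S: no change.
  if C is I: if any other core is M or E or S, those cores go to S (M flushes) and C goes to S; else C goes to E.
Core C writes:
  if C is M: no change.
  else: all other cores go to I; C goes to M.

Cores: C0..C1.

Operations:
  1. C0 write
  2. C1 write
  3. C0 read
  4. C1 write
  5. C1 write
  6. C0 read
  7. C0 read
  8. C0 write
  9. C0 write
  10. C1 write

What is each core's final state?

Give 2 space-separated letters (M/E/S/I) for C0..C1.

Answer: I M

Derivation:
Op 1: C0 write [C0 write: invalidate none -> C0=M] -> [M,I]
Op 2: C1 write [C1 write: invalidate ['C0=M'] -> C1=M] -> [I,M]
Op 3: C0 read [C0 read from I: others=['C1=M'] -> C0=S, others downsized to S] -> [S,S]
Op 4: C1 write [C1 write: invalidate ['C0=S'] -> C1=M] -> [I,M]
Op 5: C1 write [C1 write: already M (modified), no change] -> [I,M]
Op 6: C0 read [C0 read from I: others=['C1=M'] -> C0=S, others downsized to S] -> [S,S]
Op 7: C0 read [C0 read: already in S, no change] -> [S,S]
Op 8: C0 write [C0 write: invalidate ['C1=S'] -> C0=M] -> [M,I]
Op 9: C0 write [C0 write: already M (modified), no change] -> [M,I]
Op 10: C1 write [C1 write: invalidate ['C0=M'] -> C1=M] -> [I,M]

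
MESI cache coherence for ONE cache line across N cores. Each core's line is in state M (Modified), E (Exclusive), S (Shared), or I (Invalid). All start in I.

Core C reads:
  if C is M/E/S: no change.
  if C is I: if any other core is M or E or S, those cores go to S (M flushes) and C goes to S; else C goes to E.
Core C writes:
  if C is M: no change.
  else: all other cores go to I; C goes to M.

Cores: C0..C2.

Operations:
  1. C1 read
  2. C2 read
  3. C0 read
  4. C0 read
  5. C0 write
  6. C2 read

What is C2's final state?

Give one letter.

Op 1: C1 read [C1 read from I: no other sharers -> C1=E (exclusive)] -> [I,E,I]
Op 2: C2 read [C2 read from I: others=['C1=E'] -> C2=S, others downsized to S] -> [I,S,S]
Op 3: C0 read [C0 read from I: others=['C1=S', 'C2=S'] -> C0=S, others downsized to S] -> [S,S,S]
Op 4: C0 read [C0 read: already in S, no change] -> [S,S,S]
Op 5: C0 write [C0 write: invalidate ['C1=S', 'C2=S'] -> C0=M] -> [M,I,I]
Op 6: C2 read [C2 read from I: others=['C0=M'] -> C2=S, others downsized to S] -> [S,I,S]

Answer: S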